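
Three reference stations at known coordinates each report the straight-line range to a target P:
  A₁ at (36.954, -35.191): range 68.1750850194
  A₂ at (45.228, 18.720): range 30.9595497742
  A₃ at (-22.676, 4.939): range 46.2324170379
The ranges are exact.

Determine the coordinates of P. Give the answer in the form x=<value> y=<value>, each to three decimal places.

eq1: (x − 36.954)² + (y + 35.191)² = 68.1750850194²
eq2: (x − 45.228)² + (y − 18.720)² = 30.9595497742²
eq3: (x + 22.676)² + (y − 4.939)² = 46.2324170379²
eq1−eq3, eq1−eq2 (x²,y² cancel):
  -119.260·x + 80.260·y = 444.995932
  16.548·x + 107.822·y = 3481.354282
det = -119.260·107.822 − 80.260·16.548 = -14186.994200
x = (444.995932·107.822 − 80.260·3481.354282) / -14186.994200 = 16.313050
y = (-119.260·3481.354282 − 444.995932·16.548) / -14186.994200 = 29.784329

x=16.313 y=29.784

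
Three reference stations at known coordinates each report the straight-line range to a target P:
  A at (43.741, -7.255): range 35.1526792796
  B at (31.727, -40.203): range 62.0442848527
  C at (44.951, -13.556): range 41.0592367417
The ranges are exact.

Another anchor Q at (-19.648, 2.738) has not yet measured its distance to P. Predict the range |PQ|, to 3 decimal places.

eq1: (x − 43.741)² + (y + 7.255)² = 35.1526792796²
eq2: (x − 31.727)² + (y + 40.203)² = 62.0442848527²
eq3: (x − 44.951)² + (y + 13.556)² = 41.0592367417²
eq1−eq2, eq1−eq3 (x²,y² cancel):
  -24.028·x − 65.896·y = -1956.808790
  2.420·x − 12.602·y = -211.702630
det = -24.028·-12.602 − -65.896·2.420 = 462.269176
x = (-1956.808790·-12.602 − -65.896·-211.702630) / 462.269176 = 23.166909
y = (-24.028·-211.702630 − -1956.808790·2.420) / 462.269176 = 21.247941
|P − Q| = √((23.166909 − -19.648)² + (21.247941 − 2.738)²) = 46.644767

46.645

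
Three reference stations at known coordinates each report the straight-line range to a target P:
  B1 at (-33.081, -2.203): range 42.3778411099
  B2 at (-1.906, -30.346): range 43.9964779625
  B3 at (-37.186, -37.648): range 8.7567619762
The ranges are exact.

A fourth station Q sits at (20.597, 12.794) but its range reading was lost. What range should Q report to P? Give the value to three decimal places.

85.454

eq1: (x + 33.081)² + (y + 2.203)² = 42.3778411099²
eq2: (x + 1.906)² + (y + 30.346)² = 43.9964779625²
eq3: (x + 37.186)² + (y + 37.648)² = 8.7567619762²
eq1−eq2, eq1−eq3 (x²,y² cancel):
  62.350·x − 56.286·y = -314.501874
  -8.210·x − 70.890·y = 3420.165267
det = 62.350·-70.890 − -56.286·-8.210 = -4882.099560
x = (-314.501874·-70.890 − -56.286·3420.165267) / -4882.099560 = -43.997968
y = (62.350·3420.165267 − -314.501874·-8.210) / -4882.099560 = -43.150542
|P − Q| = √((-43.997968 − 20.597)² + (-43.150542 − 12.794)²) = 85.453506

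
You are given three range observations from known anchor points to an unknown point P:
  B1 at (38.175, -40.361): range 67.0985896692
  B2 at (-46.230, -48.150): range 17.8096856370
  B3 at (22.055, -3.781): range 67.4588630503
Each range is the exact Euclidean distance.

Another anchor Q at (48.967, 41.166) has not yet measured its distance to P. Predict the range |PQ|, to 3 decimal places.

eq1: (x − 38.175)² + (y + 40.361)² = 67.0985896692²
eq2: (x + 46.230)² + (y + 48.150)² = 17.8096856370²
eq3: (x − 22.055)² + (y + 3.781)² = 67.4588630503²
eq3−eq1, eq3−eq2 (x²,y² cancel):
  32.240·x − 73.160·y = 2634.099428
  -136.570·x − 88.738·y = 8188.429716
det = 32.240·-88.738 − -73.160·-136.570 = -12852.374320
x = (2634.099428·-88.738 − -73.160·8188.429716) / -12852.374320 = -28.424382
y = (32.240·8188.429716 − 2634.099428·-136.570) / -12852.374320 = -48.530639
|P − Q| = √((-28.424382 − 48.967)² + (-48.530639 − 41.166)²) = 118.469038

118.469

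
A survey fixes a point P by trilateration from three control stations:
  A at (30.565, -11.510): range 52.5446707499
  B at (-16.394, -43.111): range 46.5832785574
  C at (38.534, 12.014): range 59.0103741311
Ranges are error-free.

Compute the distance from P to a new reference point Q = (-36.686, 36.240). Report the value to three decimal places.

eq1: (x − 30.565)² + (y + 11.510)² = 52.5446707499²
eq2: (x + 16.394)² + (y + 43.111)² = 46.5832785574²
eq3: (x − 38.534)² + (y − 12.014)² = 59.0103741311²
eq3−eq2, eq3−eq1 (x²,y² cancel):
  -109.856·x − 110.250·y = 1810.338619
  -15.938·x − 47.048·y = 158.775804
det = -109.856·-47.048 − -110.250·-15.938 = 3411.340588
x = (1810.338619·-47.048 − -110.250·158.775804) / 3411.340588 = -19.836125
y = (-109.856·158.775804 − 1810.338619·-15.938) / 3411.340588 = 3.344932
|P − Q| = √((-19.836125 − -36.686)² + (3.344932 − 36.240)²) = 36.959488

36.959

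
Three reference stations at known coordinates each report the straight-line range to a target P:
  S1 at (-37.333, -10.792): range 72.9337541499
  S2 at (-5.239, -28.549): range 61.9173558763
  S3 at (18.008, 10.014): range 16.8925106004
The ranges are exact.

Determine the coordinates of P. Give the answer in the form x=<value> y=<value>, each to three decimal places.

x=26.395 y=24.677

eq1: (x + 37.333)² + (y + 10.792)² = 72.9337541499²
eq2: (x + 5.239)² + (y + 28.549)² = 61.9173558763²
eq3: (x − 18.008)² + (y − 10.014)² = 16.8925106004²
eq2−eq3, eq2−eq1 (x²,y² cancel):
  46.494·x + 77.126·y = 3130.477782
  -64.188·x + 35.514·y = -817.845905
det = 46.494·35.514 − 77.126·-64.188 = 6601.751604
x = (3130.477782·35.514 − 77.126·-817.845905) / 6601.751604 = 26.394960
y = (46.494·-817.845905 − 3130.477782·-64.188) / 6601.751604 = 24.677417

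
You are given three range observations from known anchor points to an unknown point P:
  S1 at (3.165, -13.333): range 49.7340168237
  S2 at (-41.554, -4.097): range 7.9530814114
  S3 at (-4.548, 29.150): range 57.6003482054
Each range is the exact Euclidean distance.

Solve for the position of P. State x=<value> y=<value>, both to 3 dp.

eq1: (x − 3.165)² + (y + 13.333)² = 49.7340168237²
eq2: (x + 41.554)² + (y + 4.097)² = 7.9530814114²
eq3: (x + 4.548)² + (y − 29.150)² = 57.6003482054²
eq3−eq1, eq3−eq2 (x²,y² cancel):
  15.426·x − 84.966·y = 161.706994
  -74.012·x − 66.494·y = 4127.662130
det = 15.426·-66.494 − -84.966·-74.012 = -7314.240036
x = (161.706994·-66.494 − -84.966·4127.662130) / -7314.240036 = -46.478977
y = (15.426·4127.662130 − 161.706994·-74.012) / -7314.240036 = -10.341686

x=-46.479 y=-10.342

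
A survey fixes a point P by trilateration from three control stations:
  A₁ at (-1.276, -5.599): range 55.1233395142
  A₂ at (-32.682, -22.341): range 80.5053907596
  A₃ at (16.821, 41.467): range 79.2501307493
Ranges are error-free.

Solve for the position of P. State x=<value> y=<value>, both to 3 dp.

x=47.278 y=-31.697

eq1: (x + 1.276)² + (y + 5.599)² = 55.1233395142²
eq2: (x + 32.682)² + (y + 22.341)² = 80.5053907596²
eq3: (x − 16.821)² + (y − 41.467)² = 79.2501307493²
eq2−eq1, eq2−eq3 (x²,y² cancel):
  62.812·x + 33.484·y = 1908.278954
  99.006·x + 127.616·y = 635.759443
det = 62.812·127.616 − 33.484·99.006 = 4700.699288
x = (1908.278954·127.616 − 33.484·635.759443) / 4700.699288 = 47.277893
y = (62.812·635.759443 − 1908.278954·99.006) / 4700.699288 = -31.696932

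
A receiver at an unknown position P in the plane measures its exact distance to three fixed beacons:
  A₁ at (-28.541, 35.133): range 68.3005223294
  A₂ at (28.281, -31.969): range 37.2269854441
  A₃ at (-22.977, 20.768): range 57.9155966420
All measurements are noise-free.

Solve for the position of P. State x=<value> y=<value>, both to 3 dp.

eq1: (x + 28.541)² + (y − 35.133)² = 68.3005223294²
eq2: (x − 28.281)² + (y + 31.969)² = 37.2269854441²
eq3: (x + 22.977)² + (y − 20.768)² = 57.9155966420²
eq3−eq1, eq3−eq2 (x²,y² cancel):
  -11.128·x + 28.730·y = -221.080999
  102.516·x − 105.474·y = 2830.947458
det = -11.128·-105.474 − 28.730·102.516 = -1771.570008
x = (-221.080999·-105.474 − 28.730·2830.947458) / -1771.570008 = 32.747689
y = (-11.128·2830.947458 − -221.080999·102.516) / -1771.570008 = 4.989046

x=32.748 y=4.989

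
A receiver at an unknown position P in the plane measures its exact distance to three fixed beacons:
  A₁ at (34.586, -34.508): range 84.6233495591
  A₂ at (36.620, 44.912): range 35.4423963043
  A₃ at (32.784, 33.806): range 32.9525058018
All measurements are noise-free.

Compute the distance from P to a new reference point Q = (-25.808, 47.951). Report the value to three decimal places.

27.429

eq1: (x − 34.586)² + (y + 34.508)² = 84.6233495591²
eq2: (x − 36.620)² + (y − 44.912)² = 35.4423963043²
eq3: (x − 32.784)² + (y − 33.806)² = 32.9525058018²
eq2−eq3, eq2−eq1 (x²,y² cancel):
  -7.672·x − 22.212·y = -970.180035
  -4.068·x − 158.840·y = -6876.066519
det = -7.672·-158.840 − -22.212·-4.068 = 1128.262064
x = (-970.180035·-158.840 − -22.212·-6876.066519) / 1128.262064 = 1.216213
y = (-7.672·-6876.066519 − -970.180035·-4.068) / 1128.262064 = 43.258115
|P − Q| = √((1.216213 − -25.808)² + (43.258115 − 47.951)²) = 27.428658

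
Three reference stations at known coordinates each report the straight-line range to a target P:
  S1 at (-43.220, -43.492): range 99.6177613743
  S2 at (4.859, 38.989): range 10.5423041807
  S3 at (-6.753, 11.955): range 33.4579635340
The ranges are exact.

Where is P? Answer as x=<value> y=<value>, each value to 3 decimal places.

eq1: (x + 43.220)² + (y + 43.492)² = 99.6177613743²
eq2: (x − 4.859)² + (y − 38.989)² = 10.5423041807²
eq3: (x + 6.753)² + (y − 11.955)² = 33.4579635340²
eq2−eq3, eq2−eq1 (x²,y² cancel):
  -23.224·x − 54.068·y = -2363.522114
  -96.158·x − 164.962·y = -7596.787742
det = -23.224·-164.962 − -54.068·-96.158 = -1367.993256
x = (-2363.522114·-164.962 − -54.068·-7596.787742) / -1367.993256 = 15.242608
y = (-23.224·-7596.787742 − -2363.522114·-96.158) / -1367.993256 = 37.166675

x=15.243 y=37.167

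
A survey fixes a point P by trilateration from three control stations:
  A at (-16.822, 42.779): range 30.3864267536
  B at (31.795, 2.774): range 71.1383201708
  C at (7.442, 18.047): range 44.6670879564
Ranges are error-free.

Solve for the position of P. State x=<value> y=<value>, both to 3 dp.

eq1: (x + 16.822)² + (y − 42.779)² = 30.3864267536²
eq2: (x − 31.795)² + (y − 2.774)² = 71.1383201708²
eq3: (x − 7.442)² + (y − 18.047)² = 44.6670879564²
eq2−eq3, eq2−eq1 (x²,y² cancel):
  -48.706·x + 30.546·y = 2427.972322
  -97.234·x + 80.010·y = 5231.731090
det = -48.706·80.010 − 30.546·-97.234 = -926.857296
x = (2427.972322·80.010 − 30.546·5231.731090) / -926.857296 = -37.172505
y = (-48.706·5231.731090 − 2427.972322·-97.234) / -926.857296 = 20.213720

x=-37.173 y=20.214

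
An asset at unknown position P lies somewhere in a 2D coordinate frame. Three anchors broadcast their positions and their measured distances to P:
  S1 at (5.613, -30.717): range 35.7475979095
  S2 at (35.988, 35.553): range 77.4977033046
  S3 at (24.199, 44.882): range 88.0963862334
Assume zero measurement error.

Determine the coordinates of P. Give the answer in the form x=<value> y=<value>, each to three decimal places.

x=39.579 y=-41.861

eq1: (x − 5.613)² + (y + 30.717)² = 35.7475979095²
eq2: (x − 35.988)² + (y − 35.553)² = 77.4977033046²
eq3: (x − 24.199)² + (y − 44.882)² = 88.0963862334²
eq3−eq2, eq3−eq1 (x²,y² cancel):
  23.578·x − 18.658·y = 1714.245678
  -37.172·x − 151.198·y = 4858.136844
det = 23.578·-151.198 − -18.658·-37.172 = -4258.501620
x = (1714.245678·-151.198 − -18.658·4858.136844) / -4258.501620 = 39.579039
y = (23.578·4858.136844 − 1714.245678·-37.172) / -4258.501620 = -41.861459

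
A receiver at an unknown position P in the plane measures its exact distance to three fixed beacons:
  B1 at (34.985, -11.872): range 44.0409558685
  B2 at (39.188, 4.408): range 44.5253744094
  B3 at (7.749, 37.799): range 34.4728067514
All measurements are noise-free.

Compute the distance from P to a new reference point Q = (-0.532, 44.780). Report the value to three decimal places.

eq1: (x − 34.985)² + (y + 11.872)² = 44.0409558685²
eq2: (x − 39.188)² + (y − 4.408)² = 44.5253744094²
eq3: (x − 7.749)² + (y − 37.799)² = 34.4728067514²
eq2−eq3, eq2−eq1 (x²,y² cancel):
  -62.878·x + 66.782·y = 727.816155
  -8.406·x − 32.560·y = -147.332027
det = -62.878·-32.560 − 66.782·-8.406 = 2608.677172
x = (727.816155·-32.560 − 66.782·-147.332027) / 2608.677172 = -5.312488
y = (-62.878·-147.332027 − 727.816155·-8.406) / 2608.677172 = 5.896462
|P − Q| = √((-5.312488 − -0.532)² + (5.896462 − 44.780)²) = 39.176301

39.176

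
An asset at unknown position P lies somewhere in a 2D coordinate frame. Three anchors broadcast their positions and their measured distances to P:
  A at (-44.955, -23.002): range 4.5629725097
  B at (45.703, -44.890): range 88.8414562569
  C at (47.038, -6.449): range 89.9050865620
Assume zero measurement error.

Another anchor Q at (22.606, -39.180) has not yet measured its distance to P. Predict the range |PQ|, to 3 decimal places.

65.054

eq1: (x + 44.955)² + (y + 23.002)² = 4.5629725097²
eq2: (x − 45.703)² + (y + 44.890)² = 88.8414562569²
eq3: (x − 47.038)² + (y + 6.449)² = 89.9050865620²
eq2−eq3, eq2−eq1 (x²,y² cancel):
  2.670·x + 76.882·y = -2039.833504
  -181.316·x + 43.776·y = 6318.151352
det = 2.670·43.776 − 76.882·-181.316 = 14056.818632
x = (-2039.833504·43.776 − 76.882·6318.151352) / 14056.818632 = -40.908820
y = (2.670·6318.151352 − -2039.833504·-181.316) / 14056.818632 = -25.111300
|P − Q| = √((-40.908820 − 22.606)² + (-25.111300 − -39.180)²) = 65.054290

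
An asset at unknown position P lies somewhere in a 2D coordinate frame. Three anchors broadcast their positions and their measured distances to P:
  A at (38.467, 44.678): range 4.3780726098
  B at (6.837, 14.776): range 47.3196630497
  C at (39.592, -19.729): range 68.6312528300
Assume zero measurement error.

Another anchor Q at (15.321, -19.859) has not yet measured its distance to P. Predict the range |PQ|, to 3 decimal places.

72.928

eq1: (x − 38.467)² + (y − 44.678)² = 4.3780726098²
eq2: (x − 6.837)² + (y − 14.776)² = 47.3196630497²
eq3: (x − 39.592)² + (y + 19.729)² = 68.6312528300²
eq1−eq3, eq1−eq2 (x²,y² cancel):
  2.250·x − 128.814·y = -6210.155213
  -63.260·x − 59.804·y = -5430.742019
det = 2.250·-59.804 − -128.814·-63.260 = -8283.332640
x = (-6210.155213·-59.804 − -128.814·-5430.742019) / -8283.332640 = 39.617325
y = (2.250·-5430.742019 − -6210.155213·-63.260) / -8283.332640 = 48.902248
|P − Q| = √((39.617325 − 15.321)² + (48.902248 − -19.859)²) = 72.927503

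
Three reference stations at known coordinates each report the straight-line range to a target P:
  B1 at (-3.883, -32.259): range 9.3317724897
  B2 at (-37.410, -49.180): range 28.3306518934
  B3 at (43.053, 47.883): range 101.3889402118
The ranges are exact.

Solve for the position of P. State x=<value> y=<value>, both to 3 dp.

eq1: (x + 3.883)² + (y + 32.259)² = 9.3317724897²
eq2: (x + 37.410)² + (y + 49.180)² = 28.3306518934²
eq3: (x − 43.053)² + (y − 47.883)² = 101.3889402118²
eq2−eq1, eq2−eq3 (x²,y² cancel):
  67.054·x + 33.842·y = -2046.915871
  160.926·x + 194.126·y = -9148.929363
det = 67.054·194.126 − 33.842·160.926 = 7570.867112
x = (-2046.915871·194.126 − 33.842·-9148.929363) / 7570.867112 = -11.589362
y = (67.054·-9148.929363 − -2046.915871·160.926) / 7570.867112 = -37.521505

x=-11.589 y=-37.522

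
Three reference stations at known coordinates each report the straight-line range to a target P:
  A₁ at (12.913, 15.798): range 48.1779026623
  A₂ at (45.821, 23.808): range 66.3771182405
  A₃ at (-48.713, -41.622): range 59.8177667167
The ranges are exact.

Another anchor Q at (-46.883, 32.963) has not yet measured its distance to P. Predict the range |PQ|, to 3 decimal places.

86.831

eq1: (x − 12.913)² + (y − 15.798)² = 48.1779026623²
eq2: (x − 45.821)² + (y − 23.808)² = 66.3771182405²
eq3: (x + 48.713)² + (y + 41.622)² = 59.8177667167²
eq2−eq3, eq2−eq1 (x²,y² cancel):
  -189.068·x − 130.860·y = 2266.718959
  -65.816·x − 16.020·y = -165.251011
det = -189.068·-16.020 − -130.860·-65.816 = -5583.812400
x = (2266.718959·-16.020 − -130.860·-165.251011) / -5583.812400 = 10.375991
y = (-189.068·-165.251011 − 2266.718959·-65.816) / -5583.812400 = -32.313058
|P − Q| = √((10.375991 − -46.883)² + (-32.313058 − 32.963)²) = 86.830615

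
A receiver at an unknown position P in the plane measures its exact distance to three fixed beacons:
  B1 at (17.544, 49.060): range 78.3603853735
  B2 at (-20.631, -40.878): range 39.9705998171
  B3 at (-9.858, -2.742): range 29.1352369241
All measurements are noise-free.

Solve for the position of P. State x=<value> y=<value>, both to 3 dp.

eq1: (x − 17.544)² + (y − 49.060)² = 78.3603853735²
eq2: (x + 20.631)² + (y + 40.878)² = 39.9705998171²
eq3: (x + 9.858)² + (y + 2.742)² = 29.1352369241²
eq1−eq3, eq1−eq2 (x²,y² cancel):
  -54.804·x − 103.604·y = 2681.511157
  -76.350·x − 179.876·y = 3924.674655
det = -54.804·-179.876 − -103.604·-76.350 = 1947.758904
x = (2681.511157·-179.876 − -103.604·3924.674655) / 1947.758904 = -38.879303
y = (-54.804·3924.674655 − 2681.511157·-76.350) / 1947.758904 = -5.316106

x=-38.879 y=-5.316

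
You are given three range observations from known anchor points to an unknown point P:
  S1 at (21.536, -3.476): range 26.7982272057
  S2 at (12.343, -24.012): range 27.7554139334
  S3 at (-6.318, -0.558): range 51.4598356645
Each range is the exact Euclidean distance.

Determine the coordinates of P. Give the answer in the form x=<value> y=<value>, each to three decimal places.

x=40.073 y=-22.828

eq1: (x − 21.536)² + (y + 3.476)² = 26.7982272057²
eq2: (x − 12.343)² + (y + 24.012)² = 27.7554139334²
eq3: (x + 6.318)² + (y + 0.558)² = 51.4598356645²
eq2−eq3, eq2−eq1 (x²,y² cancel):
  -37.322·x + 46.908·y = -2566.448989
  18.386·x + 41.072·y = -200.825900
det = -37.322·41.072 − 46.908·18.386 = -2395.339672
x = (-2566.448989·41.072 − 46.908·-200.825900) / -2395.339672 = 40.073169
y = (-37.322·-200.825900 − -2566.448989·18.386) / -2395.339672 = -22.828476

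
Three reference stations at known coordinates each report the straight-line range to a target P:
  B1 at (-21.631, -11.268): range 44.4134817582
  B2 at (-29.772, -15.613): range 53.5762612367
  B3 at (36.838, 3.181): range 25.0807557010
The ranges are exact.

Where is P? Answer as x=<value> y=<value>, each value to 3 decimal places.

eq1: (x + 21.631)² + (y + 11.268)² = 44.4134817582²
eq2: (x + 29.772)² + (y + 15.613)² = 53.5762612367²
eq3: (x − 36.838)² + (y − 3.181)² = 25.0807557010²
eq3−eq1, eq3−eq2 (x²,y² cancel):
  -116.938·x − 28.898·y = -2115.802075
  -133.220·x − 37.588·y = -2478.390714
det = -116.938·-37.588 − -28.898·-133.220 = 545.673984
x = (-2115.802075·-37.588 − -28.898·-2478.390714) / 545.673984 = 14.492598
y = (-116.938·-2478.390714 − -2115.802075·-133.220) / 545.673984 = 14.570790

x=14.493 y=14.571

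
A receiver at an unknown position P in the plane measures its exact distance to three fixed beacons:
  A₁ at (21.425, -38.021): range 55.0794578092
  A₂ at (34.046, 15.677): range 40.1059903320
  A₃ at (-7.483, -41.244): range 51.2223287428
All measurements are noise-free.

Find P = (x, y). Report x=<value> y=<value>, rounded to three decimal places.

eq1: (x − 21.425)² + (y + 38.021)² = 55.0794578092²
eq2: (x − 34.046)² + (y − 15.677)² = 40.1059903320²
eq3: (x + 7.483)² + (y + 41.244)² = 51.2223287428²
eq1−eq3, eq1−eq2 (x²,y² cancel):
  -57.816·x − 6.446·y = 262.455470
  25.242·x + 107.396·y = 925.527591
det = -57.816·107.396 − -6.446·25.242 = -6046.497204
x = (262.455470·107.396 − -6.446·925.527591) / -6046.497204 = -5.648331
y = (-57.816·925.527591 − 262.455470·25.242) / -6046.497204 = 9.945461

x=-5.648 y=9.945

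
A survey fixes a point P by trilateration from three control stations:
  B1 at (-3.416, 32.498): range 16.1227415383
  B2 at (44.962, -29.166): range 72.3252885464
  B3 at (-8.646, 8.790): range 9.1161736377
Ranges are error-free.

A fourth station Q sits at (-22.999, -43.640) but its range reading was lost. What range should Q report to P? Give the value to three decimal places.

62.791

eq1: (x + 3.416)² + (y − 32.498)² = 16.1227415383²
eq2: (x − 44.962)² + (y + 29.166)² = 72.3252885464²
eq3: (x + 8.646)² + (y − 8.790)² = 9.1161736377²
eq1−eq2, eq1−eq3 (x²,y² cancel):
  96.756·x − 123.328·y = -3166.556629
  -10.460·x − 47.416·y = -738.933471
det = 96.756·-47.416 − -123.328·-10.460 = -5877.793376
x = (-3166.556629·-47.416 − -123.328·-738.933471) / -5877.793376 = -10.040207
y = (96.756·-738.933471 − -3166.556629·-10.460) / -5877.793376 = 17.798929
|P − Q| = √((-10.040207 − -22.999)² + (17.798929 − -43.640)²) = 62.790703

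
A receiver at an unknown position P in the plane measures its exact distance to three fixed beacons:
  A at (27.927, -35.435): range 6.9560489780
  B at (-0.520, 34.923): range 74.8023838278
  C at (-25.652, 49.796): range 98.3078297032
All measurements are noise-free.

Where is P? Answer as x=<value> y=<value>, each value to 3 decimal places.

eq1: (x − 27.927)² + (y + 35.435)² = 6.9560489780²
eq2: (x + 0.520)² + (y − 34.923)² = 74.8023838278²
eq3: (x + 25.652)² + (y − 49.796)² = 98.3078297032²
eq2−eq3, eq2−eq1 (x²,y² cancel):
  -50.264·x + 29.746·y = -2151.252364
  56.894·x − 140.716·y = 6362.680234
det = -50.264·-140.716 − 29.746·56.894 = 5380.580100
x = (-2151.252364·-140.716 − 29.746·6362.680234) / 5380.580100 = 21.085336
y = (-50.264·6362.680234 − -2151.252364·56.894) / 5380.580100 = -36.691287

x=21.085 y=-36.691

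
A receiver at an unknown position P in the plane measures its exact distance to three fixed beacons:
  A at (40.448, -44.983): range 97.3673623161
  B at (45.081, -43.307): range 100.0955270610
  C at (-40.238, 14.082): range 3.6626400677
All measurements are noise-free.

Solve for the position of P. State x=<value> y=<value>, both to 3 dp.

x=-36.604 y=14.543

eq1: (x − 40.448)² + (y + 44.983)² = 97.3673623161²
eq2: (x − 45.081)² + (y + 43.307)² = 100.0955270610²
eq3: (x + 40.238)² + (y − 14.082)² = 3.6626400677²
eq3−eq1, eq3−eq2 (x²,y² cancel):
  161.372·x − 118.130·y = -7624.876687
  170.638·x − 114.778·y = -7915.306163
det = 161.372·-114.778 − -118.130·170.638 = 1635.511524
x = (-7624.876687·-114.778 − -118.130·-7915.306163) / 1635.511524 = -36.604463
y = (161.372·-7915.306163 − -7624.876687·170.638) / 1635.511524 = 14.542803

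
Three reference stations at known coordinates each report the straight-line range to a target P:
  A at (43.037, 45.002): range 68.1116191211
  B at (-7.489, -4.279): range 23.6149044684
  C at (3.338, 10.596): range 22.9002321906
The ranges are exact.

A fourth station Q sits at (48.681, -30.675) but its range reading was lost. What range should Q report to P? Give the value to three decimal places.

82.308

eq1: (x − 43.037)² + (y − 45.002)² = 68.1116191211²
eq2: (x + 7.489)² + (y + 4.279)² = 23.6149044684²
eq3: (x − 3.338)² + (y − 10.596)² = 22.9002321906²
eq2−eq1, eq2−eq3 (x²,y² cancel):
  101.052·x + 98.562·y = -278.560535
  21.654·x + 29.750·y = 82.265577
det = 101.052·29.750 − 98.562·21.654 = 872.035452
x = (-278.560535·29.750 − 98.562·82.265577) / 872.035452 = -18.801341
y = (101.052·82.265577 − -278.560535·21.654) / 872.035452 = 16.450078
|P − Q| = √((-18.801341 − 48.681)² + (16.450078 − -30.675)²) = 82.308197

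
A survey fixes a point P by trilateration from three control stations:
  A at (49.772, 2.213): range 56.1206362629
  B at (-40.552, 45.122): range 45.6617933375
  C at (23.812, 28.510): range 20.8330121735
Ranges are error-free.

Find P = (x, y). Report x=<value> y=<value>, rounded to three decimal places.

x=3.851 y=34.474

eq1: (x − 49.772)² + (y − 2.213)² = 56.1206362629²
eq2: (x + 40.552)² + (y − 45.122)² = 45.6617933375²
eq3: (x − 23.812)² + (y − 28.510)² = 20.8330121735²
eq3−eq2, eq3−eq1 (x²,y² cancel):
  -128.728·x + 33.224·y = 649.643169
  51.920·x − 52.594·y = -1613.193509
det = -128.728·-52.594 − 33.224·51.920 = 5045.330352
x = (649.643169·-52.594 − 33.224·-1613.193509) / 5045.330352 = 3.850969
y = (-128.728·-1613.193509 − 649.643169·51.920) / 5045.330352 = 34.474195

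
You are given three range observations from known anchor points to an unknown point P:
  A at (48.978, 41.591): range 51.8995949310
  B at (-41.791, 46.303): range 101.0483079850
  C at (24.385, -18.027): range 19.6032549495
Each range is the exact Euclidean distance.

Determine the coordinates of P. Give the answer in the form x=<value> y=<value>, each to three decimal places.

eq1: (x − 48.978)² + (y − 41.591)² = 51.8995949310²
eq2: (x + 41.791)² + (y − 46.303)² = 101.0483079850²
eq3: (x − 24.385)² + (y + 18.027)² = 19.6032549495²
eq2−eq3, eq2−eq1 (x²,y² cancel):
  132.352·x − 128.660·y = 6855.618406
  181.538·x − 9.424·y = 7755.392868
det = 132.352·-9.424 − -128.660·181.538 = 22109.393832
x = (6855.618406·-9.424 − -128.660·7755.392868) / 22109.393832 = 42.208371
y = (132.352·7755.392868 − 6855.618406·181.538) / 22109.393832 = -9.865196

x=42.208 y=-9.865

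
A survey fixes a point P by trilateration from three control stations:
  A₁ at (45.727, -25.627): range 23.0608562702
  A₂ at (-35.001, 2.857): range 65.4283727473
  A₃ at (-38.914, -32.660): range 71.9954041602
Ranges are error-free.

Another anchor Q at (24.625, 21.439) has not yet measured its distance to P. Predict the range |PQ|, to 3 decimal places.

31.274

eq1: (x − 45.727)² + (y + 25.627)² = 23.0608562702²
eq2: (x + 35.001)² + (y − 2.857)² = 65.4283727473²
eq3: (x + 38.914)² + (y + 32.660)² = 71.9954041602²
eq1−eq3, eq1−eq2 (x²,y² cancel):
  -169.282·x − 14.066·y = -4818.261790
  -161.456·x + 56.968·y = -5263.538076
det = -169.282·56.968 − -14.066·-161.456 = -11914.697072
x = (-4818.261790·56.968 − -14.066·-5263.538076) / -11914.697072 = 29.251576
y = (-169.282·-5263.538076 − -4818.261790·-161.456) / -11914.697072 = -9.491217
|P − Q| = √((29.251576 − 24.625)² + (-9.491217 − 21.439)²) = 31.274327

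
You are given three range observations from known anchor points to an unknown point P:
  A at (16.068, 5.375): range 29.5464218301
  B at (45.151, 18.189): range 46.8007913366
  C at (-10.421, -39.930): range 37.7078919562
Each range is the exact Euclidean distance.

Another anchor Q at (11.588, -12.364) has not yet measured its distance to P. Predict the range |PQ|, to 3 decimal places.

eq1: (x − 16.068)² + (y − 5.375)² = 29.5464218301²
eq2: (x − 45.151)² + (y − 18.189)² = 46.8007913366²
eq3: (x + 10.421)² + (y + 39.930)² = 37.7078919562²
eq2−eq1, eq2−eq3 (x²,y² cancel):
  -58.166·x − 25.628·y = -765.058246
  -111.144·x − 116.238·y = 101.978573
det = -58.166·-116.238 − -25.628·-111.144 = 3912.701076
x = (-765.058246·-116.238 − -25.628·101.978573) / 3912.701076 = 23.396203
y = (-58.166·101.978573 − -765.058246·-111.144) / 3912.701076 = -23.248216
|P − Q| = √((23.396203 − 11.588)² + (-23.248216 − -12.364)²) = 16.059259

16.059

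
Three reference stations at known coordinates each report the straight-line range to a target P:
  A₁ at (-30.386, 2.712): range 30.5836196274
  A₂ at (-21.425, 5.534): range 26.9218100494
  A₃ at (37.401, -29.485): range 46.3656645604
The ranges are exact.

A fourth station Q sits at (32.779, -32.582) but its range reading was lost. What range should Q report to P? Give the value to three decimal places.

eq1: (x + 30.386)² + (y − 2.712)² = 30.5836196274²
eq2: (x + 21.425)² + (y − 5.534)² = 26.9218100494²
eq3: (x − 37.401)² + (y + 29.485)² = 46.3656645604²
eq2−eq1, eq2−eq3 (x²,y² cancel):
  -17.922·x − 5.644·y = 230.434226
  117.652·x − 70.038·y = 353.553251
det = -17.922·-70.038 − -5.644·117.652 = 1919.248924
x = (230.434226·-70.038 − -5.644·353.553251) / 1919.248924 = -7.369392
y = (-17.922·353.553251 − 230.434226·117.652) / 1919.248924 = -17.427353
|P − Q| = √((-7.369392 − 32.779)² + (-17.427353 − -32.582)²) = 42.913363

42.913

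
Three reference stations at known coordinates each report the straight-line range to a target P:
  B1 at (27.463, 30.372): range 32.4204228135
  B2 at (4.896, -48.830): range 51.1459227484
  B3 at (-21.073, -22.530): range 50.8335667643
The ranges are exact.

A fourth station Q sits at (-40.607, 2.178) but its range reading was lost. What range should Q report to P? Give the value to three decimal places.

eq1: (x − 27.463)² + (y − 30.372)² = 32.4204228135²
eq2: (x − 4.896)² + (y + 48.830)² = 51.1459227484²
eq3: (x + 21.073)² + (y + 22.530)² = 50.8335667643²
eq1−eq3, eq1−eq2 (x²,y² cancel):
  -97.072·x − 105.804·y = -2257.970219
  -45.134·x − 158.404·y = -833.156635
det = -97.072·-158.404 − -105.804·-45.134 = 10601.235352
x = (-2257.970219·-158.404 − -105.804·-833.156635) / 10601.235352 = 25.423472
y = (-97.072·-833.156635 − -2257.970219·-45.134) / 10601.235352 = -1.984207
|P − Q| = √((25.423472 − -40.607)² + (-1.984207 − 2.178)²) = 66.161524

66.162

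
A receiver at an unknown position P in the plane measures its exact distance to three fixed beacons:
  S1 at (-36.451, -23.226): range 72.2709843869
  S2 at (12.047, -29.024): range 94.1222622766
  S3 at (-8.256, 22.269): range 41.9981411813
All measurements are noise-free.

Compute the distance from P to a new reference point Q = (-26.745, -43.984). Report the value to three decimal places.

eq1: (x + 36.451)² + (y + 23.226)² = 72.2709843869²
eq2: (x − 12.047)² + (y + 29.024)² = 94.1222622766²
eq3: (x + 8.256)² + (y − 22.269)² = 41.9981411813²
eq2−eq3, eq2−eq1 (x²,y² cancel):
  -40.606·x + 102.586·y = 6671.703505
  -96.996·x + 11.596·y = 4516.504764
det = -40.606·11.596 − 102.586·-96.996 = 9479.564480
x = (6671.703505·11.596 − 102.586·4516.504764) / 9479.564480 = -40.715487
y = (-40.606·4516.504764 − 6671.703505·-96.996) / 9479.564480 = 48.919058
|P − Q| = √((-40.715487 − -26.745)² + (48.919058 − -43.984)²) = 93.947606

93.948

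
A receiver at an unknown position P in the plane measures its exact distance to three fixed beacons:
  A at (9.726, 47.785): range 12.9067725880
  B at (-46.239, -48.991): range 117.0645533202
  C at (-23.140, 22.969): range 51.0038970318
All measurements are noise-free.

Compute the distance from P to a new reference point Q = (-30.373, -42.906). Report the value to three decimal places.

eq1: (x − 9.726)² + (y − 47.785)² = 12.9067725880²
eq2: (x + 46.239)² + (y + 48.991)² = 117.0645533202²
eq3: (x + 23.140)² + (y − 22.969)² = 51.0038970318²
eq1−eq2, eq1−eq3 (x²,y² cancel):
  -111.930·x − 193.552·y = -11377.362964
  -65.732·x − 49.632·y = -3749.779474
det = -111.930·-49.632 − -193.552·-65.732 = -7167.250304
x = (-11377.362964·-49.632 − -193.552·-3749.779474) / -7167.250304 = 22.476686
y = (-111.930·-3749.779474 − -11377.362964·-65.732) / -7167.250304 = 45.783807
|P − Q| = √((22.476686 − -30.373)² + (45.783807 − -42.906)²) = 103.242294

103.242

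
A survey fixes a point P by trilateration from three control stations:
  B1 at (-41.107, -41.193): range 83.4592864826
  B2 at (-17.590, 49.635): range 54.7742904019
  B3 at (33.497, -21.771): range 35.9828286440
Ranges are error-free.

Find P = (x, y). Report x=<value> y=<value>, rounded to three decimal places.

eq1: (x + 41.107)² + (y + 41.193)² = 83.4592864826²
eq2: (x + 17.590)² + (y − 49.635)² = 54.7742904019²
eq3: (x − 33.497)² + (y + 21.771)² = 35.9828286440²
eq1−eq3, eq1−eq2 (x²,y² cancel):
  149.208·x + 38.844·y = 3880.065295
  47.034·x + 181.656·y = 3351.622238
det = 149.208·181.656 − 38.844·47.034 = 25277.539752
x = (3880.065295·181.656 − 38.844·3351.622238) / 25277.539752 = 22.733491
y = (149.208·3351.622238 − 3880.065295·47.034) / 25277.539752 = 12.564271

x=22.733 y=12.564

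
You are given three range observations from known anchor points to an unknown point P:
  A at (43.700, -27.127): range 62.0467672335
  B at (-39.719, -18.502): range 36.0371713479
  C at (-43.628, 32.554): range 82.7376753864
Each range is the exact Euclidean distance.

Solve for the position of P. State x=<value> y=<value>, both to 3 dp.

eq1: (x − 43.700)² + (y + 27.127)² = 62.0467672335²
eq2: (x + 39.719)² + (y + 18.502)² = 36.0371713479²
eq3: (x + 43.628)² + (y − 32.554)² = 82.7376753864²
eq3−eq2, eq3−eq1 (x²,y² cancel):
  7.818·x − 102.112·y = 4503.602875
  174.656·x − 119.362·y = 2678.120433
det = 7.818·-119.362 − -102.112·174.656 = 16901.301356
x = (4503.602875·-119.362 − -102.112·2678.120433) / 16901.301356 = -15.625472
y = (7.818·2678.120433 − 4503.602875·174.656) / 16901.301356 = -45.300874

x=-15.625 y=-45.301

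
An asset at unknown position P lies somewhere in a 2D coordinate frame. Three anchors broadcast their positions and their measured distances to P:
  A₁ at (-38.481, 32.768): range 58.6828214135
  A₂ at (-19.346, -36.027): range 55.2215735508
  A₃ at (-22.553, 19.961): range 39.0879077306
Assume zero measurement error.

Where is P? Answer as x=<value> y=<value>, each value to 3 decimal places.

x=14.525 y=7.587

eq1: (x + 38.481)² + (y − 32.768)² = 58.6828214135²
eq2: (x + 19.346)² + (y + 36.027)² = 55.2215735508²
eq3: (x + 22.553)² + (y − 19.961)² = 39.0879077306²
eq2−eq3, eq2−eq1 (x²,y² cancel):
  -6.414·x + 111.976·y = 756.424540
  -38.270·x + 137.590·y = 488.065396
det = -6.414·137.590 − 111.976·-38.270 = 3402.819260
x = (756.424540·137.590 − 111.976·488.065396) / 3402.819260 = 14.524674
y = (-6.414·488.065396 − 756.424540·-38.270) / 3402.819260 = 7.587213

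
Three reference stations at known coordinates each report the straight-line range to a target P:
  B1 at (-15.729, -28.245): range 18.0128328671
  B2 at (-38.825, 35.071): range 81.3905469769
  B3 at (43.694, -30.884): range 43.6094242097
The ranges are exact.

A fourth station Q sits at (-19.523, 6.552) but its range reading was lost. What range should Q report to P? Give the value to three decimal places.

47.205

eq1: (x + 15.729)² + (y + 28.245)² = 18.0128328671²
eq2: (x + 38.825)² + (y − 35.071)² = 81.3905469769²
eq3: (x − 43.694)² + (y + 30.884)² = 43.6094242097²
eq1−eq3, eq1−eq2 (x²,y² cancel):
  118.846·x − 5.278·y = 240.485894
  -46.192·x + 126.632·y = -4607.784789
det = 118.846·126.632 − -5.278·-46.192 = 14805.905296
x = (240.485894·126.632 − -5.278·-4607.784789) / 14805.905296 = 0.414248
y = (118.846·-4607.784789 − 240.485894·-46.192) / 14805.905296 = -36.236100
|P − Q| = √((0.414248 − -19.523)² + (-36.236100 − 6.552)²) = 47.205036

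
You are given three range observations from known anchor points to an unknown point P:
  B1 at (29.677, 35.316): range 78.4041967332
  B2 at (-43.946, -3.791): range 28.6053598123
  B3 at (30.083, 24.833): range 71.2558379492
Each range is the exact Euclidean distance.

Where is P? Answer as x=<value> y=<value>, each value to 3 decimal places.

eq1: (x − 29.677)² + (y − 35.316)² = 78.4041967332²
eq2: (x + 43.946)² + (y + 3.791)² = 28.6053598123²
eq3: (x − 30.083)² + (y − 24.833)² = 71.2558379492²
eq1−eq3, eq1−eq2 (x²,y² cancel):
  0.812·x − 20.966·y = 463.544217
  -147.246·x − 78.214·y = 5146.629867
det = 0.812·-78.214 − -20.966·-147.246 = -3150.669404
x = (463.544217·-78.214 − -20.966·5146.629867) / -3150.669404 = -22.740753
y = (0.812·5146.629867 − 463.544217·-147.246) / -3150.669404 = -22.990065

x=-22.741 y=-22.990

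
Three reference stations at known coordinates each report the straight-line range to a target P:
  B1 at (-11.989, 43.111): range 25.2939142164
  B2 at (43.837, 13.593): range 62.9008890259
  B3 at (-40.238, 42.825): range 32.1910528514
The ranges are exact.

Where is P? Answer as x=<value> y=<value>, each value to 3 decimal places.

eq1: (x + 11.989)² + (y − 43.111)² = 25.2939142164²
eq2: (x − 43.837)² + (y − 13.593)² = 62.9008890259²
eq3: (x + 40.238)² + (y − 42.825)² = 32.1910528514²
eq1−eq2, eq1−eq3 (x²,y² cancel):
  111.652·x − 59.036·y = -3212.581968
  -56.498·x − 0.572·y = 1054.301040
det = 111.652·-0.572 − -59.036·-56.498 = -3399.280872
x = (-3212.581968·-0.572 − -59.036·1054.301040) / -3399.280872 = -18.850844
y = (111.652·1054.301040 − -3212.581968·-56.498) / -3399.280872 = 18.765627

x=-18.851 y=18.766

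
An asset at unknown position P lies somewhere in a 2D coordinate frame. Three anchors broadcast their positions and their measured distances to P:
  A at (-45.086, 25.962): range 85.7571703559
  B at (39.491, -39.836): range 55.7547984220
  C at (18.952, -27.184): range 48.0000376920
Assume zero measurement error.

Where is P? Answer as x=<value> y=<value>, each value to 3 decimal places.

x=40.081 y=15.916

eq1: (x + 45.086)² + (y − 25.962)² = 85.7571703559²
eq2: (x − 39.491)² + (y + 39.836)² = 55.7547984220²
eq3: (x − 18.952)² + (y + 27.184)² = 48.0000376920²
eq3−eq2, eq3−eq1 (x²,y² cancel):
  41.078·x − 25.304·y = 1243.703888
  -128.076·x + 106.292·y = -3441.663969
det = 41.078·106.292 − -25.304·-128.076 = 1125.427672
x = (1243.703888·106.292 − -25.304·-3441.663969) / 1125.427672 = 40.080682
y = (41.078·-3441.663969 − 1243.703888·-128.076) / 1125.427672 = 15.915680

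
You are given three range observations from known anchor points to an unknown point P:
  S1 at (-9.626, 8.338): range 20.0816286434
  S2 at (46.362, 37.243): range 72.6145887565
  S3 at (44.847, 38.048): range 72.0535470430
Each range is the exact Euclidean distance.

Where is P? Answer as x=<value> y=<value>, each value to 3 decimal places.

eq1: (x + 9.626)² + (y − 8.338)² = 20.0816286434²
eq2: (x − 46.362)² + (y − 37.243)² = 72.6145887565²
eq3: (x − 44.847)² + (y − 38.048)² = 72.0535470430²
eq3−eq1, eq3−eq2 (x²,y² cancel):
  -108.946·x − 59.420·y = 1491.720240
  3.030·x − 1.610·y = -3.592479
det = -108.946·-1.610 − -59.420·3.030 = 355.445660
x = (1491.720240·-1.610 − -59.420·-3.592479) / 355.445660 = -7.357340
y = (-108.946·-3.592479 − 1491.720240·3.030) / 355.445660 = -11.615070

x=-7.357 y=-11.615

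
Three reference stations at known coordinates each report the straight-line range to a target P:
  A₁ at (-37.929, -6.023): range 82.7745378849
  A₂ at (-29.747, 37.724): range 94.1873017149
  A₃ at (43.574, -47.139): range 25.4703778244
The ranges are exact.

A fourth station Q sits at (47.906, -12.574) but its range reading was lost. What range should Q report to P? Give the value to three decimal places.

10.171

eq1: (x + 37.929)² + (y + 6.023)² = 82.7745378849²
eq2: (x + 29.747)² + (y − 37.724)² = 94.1873017149²
eq3: (x − 43.574)² + (y + 47.139)² = 25.4703778244²
eq2−eq3, eq2−eq1 (x²,y² cancel):
  146.642·x − 169.726·y = 10035.302270
  -16.364·x − 87.494·y = 1186.525067
det = 146.642·-87.494 − -169.726·-16.364 = -15607.691412
x = (10035.302270·-87.494 − -169.726·1186.525067) / -15607.691412 = 43.353278
y = (146.642·1186.525067 − 10035.302270·-16.364) / -15607.691412 = -21.669579
|P − Q| = √((43.353278 − 47.906)² + (-21.669579 − -12.574)²) = 10.171373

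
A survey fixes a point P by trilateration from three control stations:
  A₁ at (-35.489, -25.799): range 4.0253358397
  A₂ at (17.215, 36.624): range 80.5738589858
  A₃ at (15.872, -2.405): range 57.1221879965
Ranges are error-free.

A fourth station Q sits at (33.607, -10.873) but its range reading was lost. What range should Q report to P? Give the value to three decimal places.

eq1: (x + 35.489)² + (y + 25.799)² = 4.0253358397²
eq2: (x − 17.215)² + (y − 36.624)² = 80.5738589858²
eq3: (x − 15.872)² + (y + 2.405)² = 57.1221879965²
eq2−eq1, eq2−eq3 (x²,y² cancel):
  -105.408·x − 124.846·y = 6763.327344
  -2.686·x − 78.058·y = 1849.233198
det = -105.408·-78.058 − -124.846·-2.686 = 7892.601308
x = (6763.327344·-78.058 − -124.846·1849.233198) / 7892.601308 = -37.638090
y = (-105.408·1849.233198 − 6763.327344·-2.686) / 7892.601308 = -22.395364
|P − Q| = √((-37.638090 − 33.607)² + (-22.395364 − -10.873)²) = 72.170823

72.171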